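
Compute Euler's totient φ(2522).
φ is multiplicative, with φ(p^e) = p^e − p^(e−1). Factorise 2522 = 2 · 13 · 97. Then
  φ(2522) = (2 − 1) · (13 − 1) · (97 − 1) = 1 · 12 · 96 = 1152.

Final answer: φ(2522) = 1152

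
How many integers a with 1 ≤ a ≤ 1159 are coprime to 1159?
1080

The number of a ∈ {1, ..., 1159} with gcd(a, 1159) = 1 is by definition Euler's totient φ(1159). φ is multiplicative, with φ(p^e) = p^e − p^(e−1). Factorise 1159 = 19 · 61. Then
  φ(1159) = (19 − 1) · (61 − 1) = 18 · 60 = 1080.
So there are 1080 such integers.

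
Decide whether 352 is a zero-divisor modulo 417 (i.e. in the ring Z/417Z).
NO

gcd(352, 417) = 1, so 352 is a unit in Z/417Z (it has a multiplicative inverse). A unit cannot be a zero-divisor: if 352·b ≡ 0 then multiplying both sides by 352^(−1) gives b ≡ 0. So 352 is not a zero-divisor.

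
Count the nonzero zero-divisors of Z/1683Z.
In Z/1683Z each nonzero element is either a unit (gcd with 1683 is 1) or a zero-divisor (gcd > 1). The number of units is φ(1683): factorise 1683 = 3^2 · 11 · 17, so φ(1683) = (3^2 − 3^1) · (11 − 1) · (17 − 1) = 6 · 10 · 16 = 960. The nonzero elements number 1683 − 1 = 1682. Hence the nonzero zero-divisors number 1682 − 960 = 722.

Final answer: Z/1683Z has 722 nonzero zero-divisors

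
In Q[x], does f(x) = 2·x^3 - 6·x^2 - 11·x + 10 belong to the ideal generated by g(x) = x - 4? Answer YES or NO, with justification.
NO

In Q[x] the ideal (g) consists of all multiples of g, so f ∈ (g) iff g | f, i.e. iff the remainder of f on division by g is 0. Divide f by g (g is monic, so eliminate the leading term of the running remainder at each step):
  leading term 2·x^3: subtract (2·x^2)·g(x) = 2·x^3 - 8·x^2, leaving 2·x^2 - 11·x + 10
  leading term 2·x^2: subtract (2·x)·g(x) = 2·x^2 - 8·x, leaving 10 - 3·x
  leading term -3·x: subtract (-3)·g(x) = 12 - 3·x, leaving -2
The remainder r(x) = -2 ≠ 0 (and deg r < deg g), so g ∤ f, i.e. f ∉ (g).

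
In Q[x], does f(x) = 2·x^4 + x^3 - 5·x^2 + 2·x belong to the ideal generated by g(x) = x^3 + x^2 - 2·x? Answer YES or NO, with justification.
YES

In Q[x] the ideal (g) consists of all multiples of g, so f ∈ (g) iff g | f, i.e. iff the remainder of f on division by g is 0. Divide f by g (g is monic, so eliminate the leading term of the running remainder at each step):
  leading term 2·x^4: subtract (2·x)·g(x) = 2·x^4 + 2·x^3 - 4·x^2, leaving -x^3 - x^2 + 2·x
  leading term -x^3: subtract (-1)·g(x) = -x^3 - x^2 + 2·x, leaving 0
The remainder is 0, so f(x) = g(x) · h(x) with h(x) = 2·x - 1. Hence g | f, i.e. f ∈ (g).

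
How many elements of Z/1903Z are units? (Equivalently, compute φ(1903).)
An element a ∈ Z/1903Z is a unit iff gcd(a, 1903) = 1, so the number of units is φ(1903). φ is multiplicative, with φ(p^e) = p^e − p^(e−1). Factorise 1903 = 11 · 173. Then
  φ(1903) = (11 − 1) · (173 − 1) = 10 · 172 = 1720.

Final answer: Z/1903Z has φ(1903) = 1720 units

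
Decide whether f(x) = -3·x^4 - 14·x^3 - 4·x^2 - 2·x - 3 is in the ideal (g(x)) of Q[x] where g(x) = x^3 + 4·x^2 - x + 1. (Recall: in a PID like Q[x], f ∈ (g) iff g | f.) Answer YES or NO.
NO

In Q[x] the ideal (g) consists of all multiples of g, so f ∈ (g) iff g | f, i.e. iff the remainder of f on division by g is 0. Divide f by g (g is monic, so eliminate the leading term of the running remainder at each step):
  leading term -3·x^4: subtract (-3·x)·g(x) = -3·x^4 - 12·x^3 + 3·x^2 - 3·x, leaving -2·x^3 - 7·x^2 + x - 3
  leading term -2·x^3: subtract (-2)·g(x) = -2·x^3 - 8·x^2 + 2·x - 2, leaving x^2 - x - 1
The remainder r(x) = x^2 - x - 1 ≠ 0 (and deg r < deg g), so g ∤ f, i.e. f ∉ (g).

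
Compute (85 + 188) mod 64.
17

Reduce the summands first: 85 ≡ 21, 188 ≡ 60 (mod 64), so 85 + 188 ≡ 21 + 60 (mod 64). 21 + 60 = 81; 81 = 1·64 + 17, so (85 + 188) mod 64 = 17.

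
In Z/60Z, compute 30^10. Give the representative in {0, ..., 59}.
Use repeated squaring. Binary(10) = 1010. Walk through the bits of the exponent 10 left-to-right: at each bit after the leading one, square the running value, then multiply by 30 if the bit is 1 (always reducing mod 60):
  bit 1 = 1 (leading): start with 30.
  bit 2 = 0: square 30^2 = 900 ≡ 0 (mod 60).
  bit 3 = 1: square 0^2 = 0; bit is 1, so multiply 0·30 = 0 (mod 60).
  bit 4 = 0: square 0^2 = 0 (mod 60).
Final value: 30^10 ≡ 0 (mod 60).

Final answer: 0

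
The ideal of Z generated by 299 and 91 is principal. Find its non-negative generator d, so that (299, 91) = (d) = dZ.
In the PID Z, (a, b) is generated by gcd(a, b). Compute gcd(299, 91) with the extended Euclidean algorithm, tracking rows (r, s, t) with s·299 + t·91 = r:
  row A: (299, 1, 0)   [1·299 + 0·91 = 299]
  row B: (91, 0, 1)   [0·299 + 1·91 = 91]
  299 = 3·91 + 26   → row C = row A − 3·row B = (26, 1, −3)   [check: 1·299 − 3·91 = 26]
  91 = 3·26 + 13   → row D = row B − 3·row C = (13, −3, 10)   [check: −3·299 + 10·91 = 13]
  26 = 2·13 + 0   → remainder 0, stop. gcd = 13 (last nonzero row D).
So gcd(299, 91) = 13, with Bézout identity −3·299 + 10·91 = 13. Containment (⊇): the Bézout identity exhibits 13 as an element of (299, 91), giving (13) ⊆ (299, 91). Containment (⊆): since 13 | 299 and 13 | 91 (299 = 13·23, 91 = 13·7), every Z-linear combination of 299 and 91 is divisible by 13, so (299, 91) ⊆ (13). Therefore (299, 91) = (13), d = 13.

Final answer: (299, 91) = (13); d = 13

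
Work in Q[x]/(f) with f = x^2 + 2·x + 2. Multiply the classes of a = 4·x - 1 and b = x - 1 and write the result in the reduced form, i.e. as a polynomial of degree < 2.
First multiply in Q[x] without reducing: a · b = 4·x^2 - 5·x + 1. Now divide by f(x) = x^2 + 2·x + 2, eliminating the leading term at each step:
  leading term 4·x^2: subtract (4)·f(x) = 4·x^2 + 8·x + 8, leaving -13·x - 7
The degree is now < 2, so this is the remainder. Hence a · b ≡ -13·x - 7 in Q[x]/(f).

Final answer: a · b ≡ -13·x - 7 (mod f(x))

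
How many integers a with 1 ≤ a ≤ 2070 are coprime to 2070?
528

The number of a ∈ {1, ..., 2070} with gcd(a, 2070) = 1 is by definition Euler's totient φ(2070). φ is multiplicative, with φ(p^e) = p^e − p^(e−1). Factorise 2070 = 2 · 3^2 · 5 · 23. Then
  φ(2070) = (2 − 1) · (3^2 − 3^1) · (5 − 1) · (23 − 1) = 1 · 6 · 4 · 22 = 528.
So there are 528 such integers.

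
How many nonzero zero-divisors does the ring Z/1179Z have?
In Z/1179Z each nonzero element is either a unit (gcd with 1179 is 1) or a zero-divisor (gcd > 1). The number of units is φ(1179): factorise 1179 = 3^2 · 131, so φ(1179) = (3^2 − 3^1) · (131 − 1) = 6 · 130 = 780. The nonzero elements number 1179 − 1 = 1178. Hence the nonzero zero-divisors number 1178 − 780 = 398.

Final answer: Z/1179Z has 398 nonzero zero-divisors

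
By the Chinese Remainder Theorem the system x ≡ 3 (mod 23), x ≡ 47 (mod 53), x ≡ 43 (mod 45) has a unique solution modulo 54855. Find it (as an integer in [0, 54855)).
x ≡ 5983 (mod 54855); the representative in [0, 54855) is 5983

The moduli 23, 53, 45 are pairwise coprime, so by the CRT there is a unique solution mod 23·53·45 = 54855.
Solve by successive substitution. Start with x ≡ 3 (mod 23).
  Combine with x ≡ 47 (mod 53): write x = 3 + 23·t and require 3 + 23·t ≡ 47 (mod 53), i.e. 23·t ≡ 47 − 3 ≡ 44 (mod 53). Since 23^(−1) ≡ 30 (mod 53), t ≡ 30·44 ≡ 48 (mod 53). So x ≡ 3 + 23·48 = 1107 (mod 1219).
  Combine with x ≡ 43 (mod 45): write x = 1107 + 1219·t and require 1107 + 1219·t ≡ 43 (mod 45), i.e. 1219·t ≡ 43 − 1107 ≡ 16 (mod 45). Since 1219^(−1) ≡ 34 (mod 45) (1219 ≡ 4 (mod 45)), t ≡ 34·16 ≡ 4 (mod 45). So x ≡ 1107 + 1219·4 = 5983 (mod 54855).
Unique solution in [0, 54855): x = 5983.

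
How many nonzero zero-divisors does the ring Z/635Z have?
Z/635Z has 130 nonzero zero-divisors

In Z/635Z each nonzero element is either a unit (gcd with 635 is 1) or a zero-divisor (gcd > 1). The number of units is φ(635): factorise 635 = 5 · 127, so φ(635) = (5 − 1) · (127 − 1) = 4 · 126 = 504. The nonzero elements number 635 − 1 = 634. Hence the nonzero zero-divisors number 634 − 504 = 130.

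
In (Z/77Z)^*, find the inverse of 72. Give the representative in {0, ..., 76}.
Apply the extended Euclidean algorithm to (77, 72), tracking rows (r, s, t) with s·77 + t·72 = r. Each division r_prev = q·r_cur + r_new produces the new row as (previous row) − q·(current row):
  row A: (77, 1, 0)   [1·77 + 0·72 = 77]
  row B: (72, 0, 1)   [0·77 + 1·72 = 72]
  77 = 1·72 + 5   → row C = row A − 1·row B = (5, 1, −1)   [check: 1·77 − 1·72 = 5]
  72 = 14·5 + 2   → row D = row B − 14·row C = (2, −14, 15)   [check: −14·77 + 15·72 = 2]
  5 = 2·2 + 1   → row E = row C − 2·row D = (1, 29, −31)   [check: 29·77 − 31·72 = 1]
  2 = 2·1 + 0   → remainder 0, stop. gcd = 1 (last nonzero row E).
The gcd is 1, so 72 is invertible mod 77. The last nonzero row gives 29·77 − 31·72 = 1, so t = −31. So 72^(−1) ≡ −31 ≡ 46 (mod 77). Verify: 72 · 46 = 3312 ≡ 1 (mod 77). ✓

Final answer: 72^(−1) ≡ 46 (mod 77)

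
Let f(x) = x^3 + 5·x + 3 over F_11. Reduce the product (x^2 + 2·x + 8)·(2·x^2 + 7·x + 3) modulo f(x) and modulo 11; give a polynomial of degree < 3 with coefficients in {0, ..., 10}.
a · b ≡ x^2 + x + 2 (mod f(x))

Multiply as integer polynomials: a · b = 2·x^4 + 11·x^3 + 33·x^2 + 62·x + 24. Reducing coefficients mod 11: a · b ≡ 2·x^4 + 7·x + 2. Now divide by f(x) = x^3 + 5·x + 3 in F_11[x], eliminating the leading term at each step:
  leading term 2·x^4: subtract (2·x)·f(x) = 2·x^4 + 10·x^2 + 6·x, leaving x^2 + x + 2 (coefficients mod 11)
The degree is now < 3, so this is the remainder. Hence a · b ≡ x^2 + x + 2 in F_11[x]/(f).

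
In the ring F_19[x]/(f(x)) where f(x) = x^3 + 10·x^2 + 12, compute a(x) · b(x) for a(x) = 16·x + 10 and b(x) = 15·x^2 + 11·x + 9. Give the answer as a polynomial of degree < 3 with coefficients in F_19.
Multiply as integer polynomials: a · b = 240·x^3 + 326·x^2 + 254·x + 90. Reducing coefficients mod 19: a · b ≡ 12·x^3 + 3·x^2 + 7·x + 14. Now divide by f(x) = x^3 + 10·x^2 + 12 in F_19[x], eliminating the leading term at each step:
  leading term 12·x^3: subtract (12)·f(x) = 12·x^3 + 6·x^2 + 11, leaving 16·x^2 + 7·x + 3 (coefficients mod 19)
The degree is now < 3, so this is the remainder. Hence a · b ≡ 16·x^2 + 7·x + 3 in F_19[x]/(f).

Final answer: a · b ≡ 16·x^2 + 7·x + 3 (mod f(x))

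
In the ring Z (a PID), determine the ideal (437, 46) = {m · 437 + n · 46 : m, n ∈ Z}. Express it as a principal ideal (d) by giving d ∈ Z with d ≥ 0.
(437, 46) = (23); d = 23

In the PID Z, (a, b) is generated by gcd(a, b). Compute gcd(437, 46) with the extended Euclidean algorithm, tracking rows (r, s, t) with s·437 + t·46 = r:
  row A: (437, 1, 0)   [1·437 + 0·46 = 437]
  row B: (46, 0, 1)   [0·437 + 1·46 = 46]
  437 = 9·46 + 23   → row C = row A − 9·row B = (23, 1, −9)   [check: 1·437 − 9·46 = 23]
  46 = 2·23 + 0   → remainder 0, stop. gcd = 23 (last nonzero row C).
So gcd(437, 46) = 23, with Bézout identity 1·437 − 9·46 = 23. Containment (⊇): the Bézout identity exhibits 23 as an element of (437, 46), giving (23) ⊆ (437, 46). Containment (⊆): since 23 | 437 and 23 | 46 (437 = 23·19, 46 = 23·2), every Z-linear combination of 437 and 46 is divisible by 23, so (437, 46) ⊆ (23). Therefore (437, 46) = (23), d = 23.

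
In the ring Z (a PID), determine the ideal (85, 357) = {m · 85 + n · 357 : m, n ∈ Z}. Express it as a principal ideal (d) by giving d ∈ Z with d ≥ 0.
In the PID Z, (a, b) is generated by gcd(a, b). Compute gcd(357, 85) with the extended Euclidean algorithm, tracking rows (r, s, t) with s·357 + t·85 = r:
  row A: (357, 1, 0)   [1·357 + 0·85 = 357]
  row B: (85, 0, 1)   [0·357 + 1·85 = 85]
  357 = 4·85 + 17   → row C = row A − 4·row B = (17, 1, −4)   [check: 1·357 − 4·85 = 17]
  85 = 5·17 + 0   → remainder 0, stop. gcd = 17 (last nonzero row C).
So gcd(85, 357) = 17, with Bézout identity 1·357 − 4·85 = 17. Containment (⊇): the Bézout identity exhibits 17 as an element of (85, 357), giving (17) ⊆ (85, 357). Containment (⊆): since 17 | 85 and 17 | 357 (85 = 17·5, 357 = 17·21), every Z-linear combination of 85 and 357 is divisible by 17, so (85, 357) ⊆ (17). Therefore (85, 357) = (17), d = 17.

Final answer: (85, 357) = (17); d = 17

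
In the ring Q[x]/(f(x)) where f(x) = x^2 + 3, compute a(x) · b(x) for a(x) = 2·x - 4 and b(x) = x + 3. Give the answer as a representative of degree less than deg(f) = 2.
a · b ≡ 2·x - 18 (mod f(x))

First multiply in Q[x] without reducing: a · b = 2·x^2 + 2·x - 12. Now divide by f(x) = x^2 + 3, eliminating the leading term at each step:
  leading term 2·x^2: subtract (2)·f(x) = 2·x^2 + 6, leaving 2·x - 18
The degree is now < 2, so this is the remainder. Hence a · b ≡ 2·x - 18 in Q[x]/(f).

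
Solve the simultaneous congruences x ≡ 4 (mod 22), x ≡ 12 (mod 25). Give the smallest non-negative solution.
x ≡ 312 (mod 550); the representative in [0, 550) is 312

The moduli 22, 25 are pairwise coprime, so by the CRT there is a unique solution mod 22·25 = 550.
Solve by successive substitution. Start with x ≡ 4 (mod 22).
  Combine with x ≡ 12 (mod 25): write x = 4 + 22·t and require 4 + 22·t ≡ 12 (mod 25), i.e. 22·t ≡ 12 − 4 ≡ 8 (mod 25). Since 22^(−1) ≡ 8 (mod 25), t ≡ 8·8 ≡ 14 (mod 25). So x ≡ 4 + 22·14 = 312 (mod 550).
Unique solution in [0, 550): x = 312.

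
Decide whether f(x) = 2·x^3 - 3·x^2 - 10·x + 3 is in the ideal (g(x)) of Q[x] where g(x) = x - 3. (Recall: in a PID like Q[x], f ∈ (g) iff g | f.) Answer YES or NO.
YES

In Q[x] the ideal (g) consists of all multiples of g, so f ∈ (g) iff g | f, i.e. iff the remainder of f on division by g is 0. Divide f by g (g is monic, so eliminate the leading term of the running remainder at each step):
  leading term 2·x^3: subtract (2·x^2)·g(x) = 2·x^3 - 6·x^2, leaving 3·x^2 - 10·x + 3
  leading term 3·x^2: subtract (3·x)·g(x) = 3·x^2 - 9·x, leaving 3 - x
  leading term -x: subtract (-1)·g(x) = 3 - x, leaving 0
The remainder is 0, so f(x) = g(x) · h(x) with h(x) = 2·x^2 + 3·x - 1. Hence g | f, i.e. f ∈ (g).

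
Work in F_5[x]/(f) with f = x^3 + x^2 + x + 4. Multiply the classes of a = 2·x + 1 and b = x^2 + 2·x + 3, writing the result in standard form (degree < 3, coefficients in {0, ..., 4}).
a · b ≡ 3·x^2 + x (mod f(x))

Multiply as integer polynomials: a · b = 2·x^3 + 5·x^2 + 8·x + 3. Reducing coefficients mod 5: a · b ≡ 2·x^3 + 3·x + 3. Now divide by f(x) = x^3 + x^2 + x + 4 in F_5[x], eliminating the leading term at each step:
  leading term 2·x^3: subtract (2)·f(x) = 2·x^3 + 2·x^2 + 2·x + 3, leaving 3·x^2 + x (coefficients mod 5)
The degree is now < 3, so this is the remainder. Hence a · b ≡ 3·x^2 + x in F_5[x]/(f).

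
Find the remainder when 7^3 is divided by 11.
Use repeated squaring. Binary(3) = 11. Walk through the bits of the exponent 3 left-to-right: at each bit after the leading one, square the running value, then multiply by 7 if the bit is 1 (always reducing mod 11):
  bit 1 = 1 (leading): start with 7.
  bit 2 = 1: square 7^2 = 49 ≡ 5; bit is 1, so multiply 5·7 = 35 ≡ 2 (mod 11).
Final value: 7^3 ≡ 2 (mod 11).

Final answer: 2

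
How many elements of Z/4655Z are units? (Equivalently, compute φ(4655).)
An element a ∈ Z/4655Z is a unit iff gcd(a, 4655) = 1, so the number of units is φ(4655). φ is multiplicative, with φ(p^e) = p^e − p^(e−1). Factorise 4655 = 5 · 7^2 · 19. Then
  φ(4655) = (5 − 1) · (7^2 − 7^1) · (19 − 1) = 4 · 42 · 18 = 3024.

Final answer: Z/4655Z has φ(4655) = 3024 units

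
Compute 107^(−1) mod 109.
Apply the extended Euclidean algorithm to (109, 107), tracking rows (r, s, t) with s·109 + t·107 = r. Each division r_prev = q·r_cur + r_new produces the new row as (previous row) − q·(current row):
  row A: (109, 1, 0)   [1·109 + 0·107 = 109]
  row B: (107, 0, 1)   [0·109 + 1·107 = 107]
  109 = 1·107 + 2   → row C = row A − 1·row B = (2, 1, −1)   [check: 1·109 − 1·107 = 2]
  107 = 53·2 + 1   → row D = row B − 53·row C = (1, −53, 54)   [check: −53·109 + 54·107 = 1]
  2 = 2·1 + 0   → remainder 0, stop. gcd = 1 (last nonzero row D).
The gcd is 1, so 107 is invertible mod 109. The last nonzero row gives −53·109 + 54·107 = 1, so t = 54. So 107^(−1) ≡ 54 (mod 109). Verify: 107 · 54 = 5778 ≡ 1 (mod 109). ✓

Final answer: 107^(−1) ≡ 54 (mod 109)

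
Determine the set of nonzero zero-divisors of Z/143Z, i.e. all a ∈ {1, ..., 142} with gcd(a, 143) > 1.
nonzero zero-divisors of Z/143Z = {11, 13, 22, 26, 33, 39, 44, 52, 55, 65, 66, 77, 78, 88, 91, 99, 104, 110, 117, 121, 130, 132}

An element a ∈ Z/143Z (with a ≠ 0) is a zero-divisor iff gcd(a, 143) > 1 (because a is a unit precisely when gcd(a, n) = 1, and in Z/nZ every nonzero, non-unit element is a zero-divisor). Scan a = 1, ..., 142 and keep those with gcd(a, 143) > 1:
  gcd(11, 143) = 11, gcd(13, 143) = 13, gcd(22, 143) = 11, gcd(26, 143) = 13, gcd(33, 143) = 11, gcd(39, 143) = 13, gcd(44, 143) = 11, gcd(52, 143) = 13, gcd(55, 143) = 11, gcd(65, 143) = 13, gcd(66, 143) = 11, gcd(77, 143) = 11, gcd(78, 143) = 13, gcd(88, 143) = 11, gcd(91, 143) = 13, gcd(99, 143) = 11, gcd(104, 143) = 13, gcd(110, 143) = 11, gcd(117, 143) = 13, gcd(121, 143) = 11, gcd(130, 143) = 13, gcd(132, 143) = 11.
All other a ∈ {1, ..., 142} have gcd(a, 143) = 1 and are units. So the nonzero zero-divisors are exactly the 22 values of a appearing in this scan.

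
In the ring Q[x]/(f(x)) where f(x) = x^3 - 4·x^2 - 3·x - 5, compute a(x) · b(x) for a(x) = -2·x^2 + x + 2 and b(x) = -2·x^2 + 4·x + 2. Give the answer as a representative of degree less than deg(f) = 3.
a · b ≡ 32·x^2 + 48·x + 34 (mod f(x))

First multiply in Q[x] without reducing: a · b = 4·x^4 - 10·x^3 - 4·x^2 + 10·x + 4. Now divide by f(x) = x^3 - 4·x^2 - 3·x - 5, eliminating the leading term at each step:
  leading term 4·x^4: subtract (4·x)·f(x) = 4·x^4 - 16·x^3 - 12·x^2 - 20·x, leaving 6·x^3 + 8·x^2 + 30·x + 4
  leading term 6·x^3: subtract (6)·f(x) = 6·x^3 - 24·x^2 - 18·x - 30, leaving 32·x^2 + 48·x + 34
The degree is now < 3, so this is the remainder. Hence a · b ≡ 32·x^2 + 48·x + 34 in Q[x]/(f).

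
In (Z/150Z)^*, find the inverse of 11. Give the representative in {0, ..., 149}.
11^(−1) ≡ 41 (mod 150)

Apply the extended Euclidean algorithm to (150, 11), tracking rows (r, s, t) with s·150 + t·11 = r. Each division r_prev = q·r_cur + r_new produces the new row as (previous row) − q·(current row):
  row A: (150, 1, 0)   [1·150 + 0·11 = 150]
  row B: (11, 0, 1)   [0·150 + 1·11 = 11]
  150 = 13·11 + 7   → row C = row A − 13·row B = (7, 1, −13)   [check: 1·150 − 13·11 = 7]
  11 = 1·7 + 4   → row D = row B − 1·row C = (4, −1, 14)   [check: −1·150 + 14·11 = 4]
  7 = 1·4 + 3   → row E = row C − 1·row D = (3, 2, −27)   [check: 2·150 − 27·11 = 3]
  4 = 1·3 + 1   → row F = row D − 1·row E = (1, −3, 41)   [check: −3·150 + 41·11 = 1]
  3 = 3·1 + 0   → remainder 0, stop. gcd = 1 (last nonzero row F).
The gcd is 1, so 11 is invertible mod 150. The last nonzero row gives −3·150 + 41·11 = 1, so t = 41. So 11^(−1) ≡ 41 (mod 150). Verify: 11 · 41 = 451 ≡ 1 (mod 150). ✓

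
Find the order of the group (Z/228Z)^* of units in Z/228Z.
(Z/228Z)^* consists of the classes a with gcd(a, 228) = 1, so its order is φ(228). φ is multiplicative, with φ(p^e) = p^e − p^(e−1). Factorise 228 = 2^2 · 3 · 19. Then
  φ(228) = (2^2 − 2^1) · (3 − 1) · (19 − 1) = 2 · 2 · 18 = 72.
Thus |(Z/228Z)^*| = 72.

Final answer: |(Z/228Z)^*| = 72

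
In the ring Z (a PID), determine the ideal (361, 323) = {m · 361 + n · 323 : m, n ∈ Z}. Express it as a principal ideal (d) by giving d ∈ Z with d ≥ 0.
In the PID Z, (a, b) is generated by gcd(a, b). Compute gcd(361, 323) with the extended Euclidean algorithm, tracking rows (r, s, t) with s·361 + t·323 = r:
  row A: (361, 1, 0)   [1·361 + 0·323 = 361]
  row B: (323, 0, 1)   [0·361 + 1·323 = 323]
  361 = 1·323 + 38   → row C = row A − 1·row B = (38, 1, −1)   [check: 1·361 − 1·323 = 38]
  323 = 8·38 + 19   → row D = row B − 8·row C = (19, −8, 9)   [check: −8·361 + 9·323 = 19]
  38 = 2·19 + 0   → remainder 0, stop. gcd = 19 (last nonzero row D).
So gcd(361, 323) = 19, with Bézout identity −8·361 + 9·323 = 19. Containment (⊇): the Bézout identity exhibits 19 as an element of (361, 323), giving (19) ⊆ (361, 323). Containment (⊆): since 19 | 361 and 19 | 323 (361 = 19·19, 323 = 19·17), every Z-linear combination of 361 and 323 is divisible by 19, so (361, 323) ⊆ (19). Therefore (361, 323) = (19), d = 19.

Final answer: (361, 323) = (19); d = 19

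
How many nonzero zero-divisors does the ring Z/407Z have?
In Z/407Z each nonzero element is either a unit (gcd with 407 is 1) or a zero-divisor (gcd > 1). The number of units is φ(407): factorise 407 = 11 · 37, so φ(407) = (11 − 1) · (37 − 1) = 10 · 36 = 360. The nonzero elements number 407 − 1 = 406. Hence the nonzero zero-divisors number 406 − 360 = 46.

Final answer: Z/407Z has 46 nonzero zero-divisors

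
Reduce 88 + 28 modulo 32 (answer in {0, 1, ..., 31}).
20

Reduce the summands first: 88 ≡ 24 (mod 32), so 88 + 28 ≡ 24 + 28 (mod 32). 24 + 28 = 52; 52 = 1·32 + 20, so (88 + 28) mod 32 = 20.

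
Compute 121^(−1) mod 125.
Apply the extended Euclidean algorithm to (125, 121), tracking rows (r, s, t) with s·125 + t·121 = r. Each division r_prev = q·r_cur + r_new produces the new row as (previous row) − q·(current row):
  row A: (125, 1, 0)   [1·125 + 0·121 = 125]
  row B: (121, 0, 1)   [0·125 + 1·121 = 121]
  125 = 1·121 + 4   → row C = row A − 1·row B = (4, 1, −1)   [check: 1·125 − 1·121 = 4]
  121 = 30·4 + 1   → row D = row B − 30·row C = (1, −30, 31)   [check: −30·125 + 31·121 = 1]
  4 = 4·1 + 0   → remainder 0, stop. gcd = 1 (last nonzero row D).
The gcd is 1, so 121 is invertible mod 125. The last nonzero row gives −30·125 + 31·121 = 1, so t = 31. So 121^(−1) ≡ 31 (mod 125). Verify: 121 · 31 = 3751 ≡ 1 (mod 125). ✓

Final answer: 121^(−1) ≡ 31 (mod 125)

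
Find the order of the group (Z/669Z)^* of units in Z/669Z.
(Z/669Z)^* consists of the classes a with gcd(a, 669) = 1, so its order is φ(669). φ is multiplicative, with φ(p^e) = p^e − p^(e−1). Factorise 669 = 3 · 223. Then
  φ(669) = (3 − 1) · (223 − 1) = 2 · 222 = 444.
Thus |(Z/669Z)^*| = 444.

Final answer: |(Z/669Z)^*| = 444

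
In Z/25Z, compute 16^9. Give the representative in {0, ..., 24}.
Use repeated squaring. Binary(9) = 1001. Walk through the bits of the exponent 9 left-to-right: at each bit after the leading one, square the running value, then multiply by 16 if the bit is 1 (always reducing mod 25):
  bit 1 = 1 (leading): start with 16.
  bit 2 = 0: square 16^2 = 256 ≡ 6 (mod 25).
  bit 3 = 0: square 6^2 = 36 ≡ 11 (mod 25).
  bit 4 = 1: square 11^2 = 121 ≡ 21; bit is 1, so multiply 21·16 = 336 ≡ 11 (mod 25).
Final value: 16^9 ≡ 11 (mod 25).

Final answer: 11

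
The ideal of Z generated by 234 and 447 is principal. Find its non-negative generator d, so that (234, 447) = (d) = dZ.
In the PID Z, (a, b) is generated by gcd(a, b). Compute gcd(447, 234) with the extended Euclidean algorithm, tracking rows (r, s, t) with s·447 + t·234 = r:
  row A: (447, 1, 0)   [1·447 + 0·234 = 447]
  row B: (234, 0, 1)   [0·447 + 1·234 = 234]
  447 = 1·234 + 213   → row C = row A − 1·row B = (213, 1, −1)   [check: 1·447 − 1·234 = 213]
  234 = 1·213 + 21   → row D = row B − 1·row C = (21, −1, 2)   [check: −1·447 + 2·234 = 21]
  213 = 10·21 + 3   → row E = row C − 10·row D = (3, 11, −21)   [check: 11·447 − 21·234 = 3]
  21 = 7·3 + 0   → remainder 0, stop. gcd = 3 (last nonzero row E).
So gcd(234, 447) = 3, with Bézout identity 11·447 − 21·234 = 3. Containment (⊇): the Bézout identity exhibits 3 as an element of (234, 447), giving (3) ⊆ (234, 447). Containment (⊆): since 3 | 234 and 3 | 447 (234 = 3·78, 447 = 3·149), every Z-linear combination of 234 and 447 is divisible by 3, so (234, 447) ⊆ (3). Therefore (234, 447) = (3), d = 3.

Final answer: (234, 447) = (3); d = 3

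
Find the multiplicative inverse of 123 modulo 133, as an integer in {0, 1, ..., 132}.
123^(−1) ≡ 93 (mod 133)

Apply the extended Euclidean algorithm to (133, 123), tracking rows (r, s, t) with s·133 + t·123 = r. Each division r_prev = q·r_cur + r_new produces the new row as (previous row) − q·(current row):
  row A: (133, 1, 0)   [1·133 + 0·123 = 133]
  row B: (123, 0, 1)   [0·133 + 1·123 = 123]
  133 = 1·123 + 10   → row C = row A − 1·row B = (10, 1, −1)   [check: 1·133 − 1·123 = 10]
  123 = 12·10 + 3   → row D = row B − 12·row C = (3, −12, 13)   [check: −12·133 + 13·123 = 3]
  10 = 3·3 + 1   → row E = row C − 3·row D = (1, 37, −40)   [check: 37·133 − 40·123 = 1]
  3 = 3·1 + 0   → remainder 0, stop. gcd = 1 (last nonzero row E).
The gcd is 1, so 123 is invertible mod 133. The last nonzero row gives 37·133 − 40·123 = 1, so t = −40. So 123^(−1) ≡ −40 ≡ 93 (mod 133). Verify: 123 · 93 = 11439 ≡ 1 (mod 133). ✓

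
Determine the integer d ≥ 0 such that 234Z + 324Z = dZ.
(234, 324) = (18); d = 18

In the PID Z, (a, b) is generated by gcd(a, b). Compute gcd(324, 234) with the extended Euclidean algorithm, tracking rows (r, s, t) with s·324 + t·234 = r:
  row A: (324, 1, 0)   [1·324 + 0·234 = 324]
  row B: (234, 0, 1)   [0·324 + 1·234 = 234]
  324 = 1·234 + 90   → row C = row A − 1·row B = (90, 1, −1)   [check: 1·324 − 1·234 = 90]
  234 = 2·90 + 54   → row D = row B − 2·row C = (54, −2, 3)   [check: −2·324 + 3·234 = 54]
  90 = 1·54 + 36   → row E = row C − 1·row D = (36, 3, −4)   [check: 3·324 − 4·234 = 36]
  54 = 1·36 + 18   → row F = row D − 1·row E = (18, −5, 7)   [check: −5·324 + 7·234 = 18]
  36 = 2·18 + 0   → remainder 0, stop. gcd = 18 (last nonzero row F).
So gcd(234, 324) = 18, with Bézout identity −5·324 + 7·234 = 18. Containment (⊇): the Bézout identity exhibits 18 as an element of (234, 324), giving (18) ⊆ (234, 324). Containment (⊆): since 18 | 234 and 18 | 324 (234 = 18·13, 324 = 18·18), every Z-linear combination of 234 and 324 is divisible by 18, so (234, 324) ⊆ (18). Therefore (234, 324) = (18), d = 18.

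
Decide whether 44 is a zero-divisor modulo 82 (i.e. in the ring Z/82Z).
YES

gcd(44, 82) = 2 > 1, so 44 is not a unit in Z/82Z. In Z/nZ every nonzero non-unit is a zero-divisor: explicitly, take b = 82/gcd = 41 ≠ 0 (mod 82); then 44·41 = 1804 = 22·82, i.e. 44·41 ≡ 0 (mod 82). So 44 is a zero-divisor.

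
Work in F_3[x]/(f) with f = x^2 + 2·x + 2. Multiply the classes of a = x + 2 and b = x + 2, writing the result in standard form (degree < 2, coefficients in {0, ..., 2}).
a · b ≡ 2·x + 2 (mod f(x))

Multiply as integer polynomials: a · b = x^2 + 4·x + 4. Reducing coefficients mod 3: a · b ≡ x^2 + x + 1. Now divide by f(x) = x^2 + 2·x + 2 in F_3[x], eliminating the leading term at each step:
  leading term x^2: subtract (1)·f(x) = x^2 + 2·x + 2, leaving 2·x + 2 (coefficients mod 3)
The degree is now < 2, so this is the remainder. Hence a · b ≡ 2·x + 2 in F_3[x]/(f).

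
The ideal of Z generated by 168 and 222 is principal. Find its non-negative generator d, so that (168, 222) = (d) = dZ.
In the PID Z, (a, b) is generated by gcd(a, b). Compute gcd(222, 168) with the extended Euclidean algorithm, tracking rows (r, s, t) with s·222 + t·168 = r:
  row A: (222, 1, 0)   [1·222 + 0·168 = 222]
  row B: (168, 0, 1)   [0·222 + 1·168 = 168]
  222 = 1·168 + 54   → row C = row A − 1·row B = (54, 1, −1)   [check: 1·222 − 1·168 = 54]
  168 = 3·54 + 6   → row D = row B − 3·row C = (6, −3, 4)   [check: −3·222 + 4·168 = 6]
  54 = 9·6 + 0   → remainder 0, stop. gcd = 6 (last nonzero row D).
So gcd(168, 222) = 6, with Bézout identity −3·222 + 4·168 = 6. Containment (⊇): the Bézout identity exhibits 6 as an element of (168, 222), giving (6) ⊆ (168, 222). Containment (⊆): since 6 | 168 and 6 | 222 (168 = 6·28, 222 = 6·37), every Z-linear combination of 168 and 222 is divisible by 6, so (168, 222) ⊆ (6). Therefore (168, 222) = (6), d = 6.

Final answer: (168, 222) = (6); d = 6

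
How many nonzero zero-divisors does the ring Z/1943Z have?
In Z/1943Z each nonzero element is either a unit (gcd with 1943 is 1) or a zero-divisor (gcd > 1). The number of units is φ(1943): factorise 1943 = 29 · 67, so φ(1943) = (29 − 1) · (67 − 1) = 28 · 66 = 1848. The nonzero elements number 1943 − 1 = 1942. Hence the nonzero zero-divisors number 1942 − 1848 = 94.

Final answer: Z/1943Z has 94 nonzero zero-divisors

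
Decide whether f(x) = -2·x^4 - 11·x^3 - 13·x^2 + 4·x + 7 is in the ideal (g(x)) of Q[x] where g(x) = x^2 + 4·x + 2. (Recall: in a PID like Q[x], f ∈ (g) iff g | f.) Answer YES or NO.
In Q[x] the ideal (g) consists of all multiples of g, so f ∈ (g) iff g | f, i.e. iff the remainder of f on division by g is 0. Divide f by g (g is monic, so eliminate the leading term of the running remainder at each step):
  leading term -2·x^4: subtract (-2·x^2)·g(x) = -2·x^4 - 8·x^3 - 4·x^2, leaving -3·x^3 - 9·x^2 + 4·x + 7
  leading term -3·x^3: subtract (-3·x)·g(x) = -3·x^3 - 12·x^2 - 6·x, leaving 3·x^2 + 10·x + 7
  leading term 3·x^2: subtract (3)·g(x) = 3·x^2 + 12·x + 6, leaving 1 - 2·x
The remainder r(x) = 1 - 2·x ≠ 0 (and deg r < deg g), so g ∤ f, i.e. f ∉ (g).

Final answer: NO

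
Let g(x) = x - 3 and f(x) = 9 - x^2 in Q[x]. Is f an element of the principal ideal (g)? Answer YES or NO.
In Q[x] the ideal (g) consists of all multiples of g, so f ∈ (g) iff g | f, i.e. iff the remainder of f on division by g is 0. Divide f by g (g is monic, so eliminate the leading term of the running remainder at each step):
  leading term -x^2: subtract (-x)·g(x) = -x^2 + 3·x, leaving 9 - 3·x
  leading term -3·x: subtract (-3)·g(x) = 9 - 3·x, leaving 0
The remainder is 0, so f(x) = g(x) · h(x) with h(x) = -x - 3. Hence g | f, i.e. f ∈ (g).

Final answer: YES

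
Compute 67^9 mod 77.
1

Use repeated squaring. Binary(9) = 1001. Walk through the bits of the exponent 9 left-to-right: at each bit after the leading one, square the running value, then multiply by 67 if the bit is 1 (always reducing mod 77):
  bit 1 = 1 (leading): start with 67.
  bit 2 = 0: square 67^2 = 4489 ≡ 23 (mod 77).
  bit 3 = 0: square 23^2 = 529 ≡ 67 (mod 77).
  bit 4 = 1: square 67^2 = 4489 ≡ 23; bit is 1, so multiply 23·67 = 1541 ≡ 1 (mod 77).
Final value: 67^9 ≡ 1 (mod 77).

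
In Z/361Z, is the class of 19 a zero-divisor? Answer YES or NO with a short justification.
gcd(19, 361) = 19 > 1, so 19 is not a unit in Z/361Z. In Z/nZ every nonzero non-unit is a zero-divisor: explicitly, take b = 361/gcd = 19 ≠ 0 (mod 361); then 19·19 = 361 = 1·361, i.e. 19·19 ≡ 0 (mod 361). So 19 is a zero-divisor.

Final answer: YES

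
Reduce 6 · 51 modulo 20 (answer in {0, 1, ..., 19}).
Reduce the factors first: 51 ≡ 11 (mod 20), so 6 · 51 ≡ 6 · 11 (mod 20). 6 · 11 = 66. Dividing by 20: 66 = 3·20 + 6. So (6 · 51) mod 20 = 6.

Final answer: 6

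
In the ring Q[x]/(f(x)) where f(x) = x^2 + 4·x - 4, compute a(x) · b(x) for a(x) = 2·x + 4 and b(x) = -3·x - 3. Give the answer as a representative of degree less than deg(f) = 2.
First multiply in Q[x] without reducing: a · b = -6·x^2 - 18·x - 12. Now divide by f(x) = x^2 + 4·x - 4, eliminating the leading term at each step:
  leading term -6·x^2: subtract (-6)·f(x) = -6·x^2 - 24·x + 24, leaving 6·x - 36
The degree is now < 2, so this is the remainder. Hence a · b ≡ 6·x - 36 in Q[x]/(f).

Final answer: a · b ≡ 6·x - 36 (mod f(x))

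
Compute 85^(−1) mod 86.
85^(−1) ≡ 85 (mod 86)

Apply the extended Euclidean algorithm to (86, 85), tracking rows (r, s, t) with s·86 + t·85 = r. Each division r_prev = q·r_cur + r_new produces the new row as (previous row) − q·(current row):
  row A: (86, 1, 0)   [1·86 + 0·85 = 86]
  row B: (85, 0, 1)   [0·86 + 1·85 = 85]
  86 = 1·85 + 1   → row C = row A − 1·row B = (1, 1, −1)   [check: 1·86 − 1·85 = 1]
  85 = 85·1 + 0   → remainder 0, stop. gcd = 1 (last nonzero row C).
The gcd is 1, so 85 is invertible mod 86. The last nonzero row gives 1·86 − 1·85 = 1, so t = −1. So 85^(−1) ≡ −1 ≡ 85 (mod 86). Verify: 85 · 85 = 7225 ≡ 1 (mod 86). ✓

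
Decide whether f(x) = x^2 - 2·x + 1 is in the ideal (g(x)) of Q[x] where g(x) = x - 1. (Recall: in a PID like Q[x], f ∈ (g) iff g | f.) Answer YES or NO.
YES

In Q[x] the ideal (g) consists of all multiples of g, so f ∈ (g) iff g | f, i.e. iff the remainder of f on division by g is 0. Divide f by g (g is monic, so eliminate the leading term of the running remainder at each step):
  leading term x^2: subtract (x)·g(x) = x^2 - x, leaving 1 - x
  leading term -x: subtract (-1)·g(x) = 1 - x, leaving 0
The remainder is 0, so f(x) = g(x) · h(x) with h(x) = x - 1. Hence g | f, i.e. f ∈ (g).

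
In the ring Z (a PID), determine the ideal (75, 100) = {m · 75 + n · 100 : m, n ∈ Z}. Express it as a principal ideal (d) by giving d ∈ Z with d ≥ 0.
In the PID Z, (a, b) is generated by gcd(a, b). Compute gcd(100, 75) with the extended Euclidean algorithm, tracking rows (r, s, t) with s·100 + t·75 = r:
  row A: (100, 1, 0)   [1·100 + 0·75 = 100]
  row B: (75, 0, 1)   [0·100 + 1·75 = 75]
  100 = 1·75 + 25   → row C = row A − 1·row B = (25, 1, −1)   [check: 1·100 − 1·75 = 25]
  75 = 3·25 + 0   → remainder 0, stop. gcd = 25 (last nonzero row C).
So gcd(75, 100) = 25, with Bézout identity 1·100 − 1·75 = 25. Containment (⊇): the Bézout identity exhibits 25 as an element of (75, 100), giving (25) ⊆ (75, 100). Containment (⊆): since 25 | 75 and 25 | 100 (75 = 25·3, 100 = 25·4), every Z-linear combination of 75 and 100 is divisible by 25, so (75, 100) ⊆ (25). Therefore (75, 100) = (25), d = 25.

Final answer: (75, 100) = (25); d = 25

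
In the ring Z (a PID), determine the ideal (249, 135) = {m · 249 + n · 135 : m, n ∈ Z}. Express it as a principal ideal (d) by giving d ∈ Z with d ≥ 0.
(249, 135) = (3); d = 3

In the PID Z, (a, b) is generated by gcd(a, b). Compute gcd(249, 135) with the extended Euclidean algorithm, tracking rows (r, s, t) with s·249 + t·135 = r:
  row A: (249, 1, 0)   [1·249 + 0·135 = 249]
  row B: (135, 0, 1)   [0·249 + 1·135 = 135]
  249 = 1·135 + 114   → row C = row A − 1·row B = (114, 1, −1)   [check: 1·249 − 1·135 = 114]
  135 = 1·114 + 21   → row D = row B − 1·row C = (21, −1, 2)   [check: −1·249 + 2·135 = 21]
  114 = 5·21 + 9   → row E = row C − 5·row D = (9, 6, −11)   [check: 6·249 − 11·135 = 9]
  21 = 2·9 + 3   → row F = row D − 2·row E = (3, −13, 24)   [check: −13·249 + 24·135 = 3]
  9 = 3·3 + 0   → remainder 0, stop. gcd = 3 (last nonzero row F).
So gcd(249, 135) = 3, with Bézout identity −13·249 + 24·135 = 3. Containment (⊇): the Bézout identity exhibits 3 as an element of (249, 135), giving (3) ⊆ (249, 135). Containment (⊆): since 3 | 249 and 3 | 135 (249 = 3·83, 135 = 3·45), every Z-linear combination of 249 and 135 is divisible by 3, so (249, 135) ⊆ (3). Therefore (249, 135) = (3), d = 3.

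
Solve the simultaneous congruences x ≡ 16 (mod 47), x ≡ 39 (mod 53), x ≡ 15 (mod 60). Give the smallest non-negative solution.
x ≡ 10215 (mod 149460); the representative in [0, 149460) is 10215

The moduli 47, 53, 60 are pairwise coprime, so by the CRT there is a unique solution mod 47·53·60 = 149460.
Solve by successive substitution. Start with x ≡ 16 (mod 47).
  Combine with x ≡ 39 (mod 53): write x = 16 + 47·t and require 16 + 47·t ≡ 39 (mod 53), i.e. 47·t ≡ 39 − 16 ≡ 23 (mod 53). Since 47^(−1) ≡ 44 (mod 53), t ≡ 44·23 ≡ 5 (mod 53). So x ≡ 16 + 47·5 = 251 (mod 2491).
  Combine with x ≡ 15 (mod 60): write x = 251 + 2491·t and require 251 + 2491·t ≡ 15 (mod 60), i.e. 2491·t ≡ 15 − 251 ≡ 4 (mod 60). Since 2491^(−1) ≡ 31 (mod 60) (2491 ≡ 31 (mod 60)), t ≡ 31·4 ≡ 4 (mod 60). So x ≡ 251 + 2491·4 = 10215 (mod 149460).
Unique solution in [0, 149460): x = 10215.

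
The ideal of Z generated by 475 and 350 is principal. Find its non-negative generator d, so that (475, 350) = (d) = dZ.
In the PID Z, (a, b) is generated by gcd(a, b). Compute gcd(475, 350) with the extended Euclidean algorithm, tracking rows (r, s, t) with s·475 + t·350 = r:
  row A: (475, 1, 0)   [1·475 + 0·350 = 475]
  row B: (350, 0, 1)   [0·475 + 1·350 = 350]
  475 = 1·350 + 125   → row C = row A − 1·row B = (125, 1, −1)   [check: 1·475 − 1·350 = 125]
  350 = 2·125 + 100   → row D = row B − 2·row C = (100, −2, 3)   [check: −2·475 + 3·350 = 100]
  125 = 1·100 + 25   → row E = row C − 1·row D = (25, 3, −4)   [check: 3·475 − 4·350 = 25]
  100 = 4·25 + 0   → remainder 0, stop. gcd = 25 (last nonzero row E).
So gcd(475, 350) = 25, with Bézout identity 3·475 − 4·350 = 25. Containment (⊇): the Bézout identity exhibits 25 as an element of (475, 350), giving (25) ⊆ (475, 350). Containment (⊆): since 25 | 475 and 25 | 350 (475 = 25·19, 350 = 25·14), every Z-linear combination of 475 and 350 is divisible by 25, so (475, 350) ⊆ (25). Therefore (475, 350) = (25), d = 25.

Final answer: (475, 350) = (25); d = 25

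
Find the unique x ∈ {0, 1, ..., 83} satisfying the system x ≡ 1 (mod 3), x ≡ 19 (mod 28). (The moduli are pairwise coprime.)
The moduli 3, 28 are pairwise coprime, so by the CRT there is a unique solution mod 3·28 = 84.
Solve by successive substitution. Start with x ≡ 1 (mod 3).
  Combine with x ≡ 19 (mod 28): write x = 1 + 3·t and require 1 + 3·t ≡ 19 (mod 28), i.e. 3·t ≡ 19 − 1 ≡ 18 (mod 28). Since 3^(−1) ≡ 19 (mod 28), t ≡ 19·18 ≡ 6 (mod 28). So x ≡ 1 + 3·6 = 19 (mod 84).
Unique solution in [0, 84): x = 19.

Final answer: x ≡ 19 (mod 84); the representative in [0, 84) is 19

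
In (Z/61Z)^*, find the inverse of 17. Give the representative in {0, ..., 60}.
Apply the extended Euclidean algorithm to (61, 17), tracking rows (r, s, t) with s·61 + t·17 = r. Each division r_prev = q·r_cur + r_new produces the new row as (previous row) − q·(current row):
  row A: (61, 1, 0)   [1·61 + 0·17 = 61]
  row B: (17, 0, 1)   [0·61 + 1·17 = 17]
  61 = 3·17 + 10   → row C = row A − 3·row B = (10, 1, −3)   [check: 1·61 − 3·17 = 10]
  17 = 1·10 + 7   → row D = row B − 1·row C = (7, −1, 4)   [check: −1·61 + 4·17 = 7]
  10 = 1·7 + 3   → row E = row C − 1·row D = (3, 2, −7)   [check: 2·61 − 7·17 = 3]
  7 = 2·3 + 1   → row F = row D − 2·row E = (1, −5, 18)   [check: −5·61 + 18·17 = 1]
  3 = 3·1 + 0   → remainder 0, stop. gcd = 1 (last nonzero row F).
The gcd is 1, so 17 is invertible mod 61. The last nonzero row gives −5·61 + 18·17 = 1, so t = 18. So 17^(−1) ≡ 18 (mod 61). Verify: 17 · 18 = 306 ≡ 1 (mod 61). ✓

Final answer: 17^(−1) ≡ 18 (mod 61)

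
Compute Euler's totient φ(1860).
φ is multiplicative, with φ(p^e) = p^e − p^(e−1). Factorise 1860 = 2^2 · 3 · 5 · 31. Then
  φ(1860) = (2^2 − 2^1) · (3 − 1) · (5 − 1) · (31 − 1) = 2 · 2 · 4 · 30 = 480.

Final answer: φ(1860) = 480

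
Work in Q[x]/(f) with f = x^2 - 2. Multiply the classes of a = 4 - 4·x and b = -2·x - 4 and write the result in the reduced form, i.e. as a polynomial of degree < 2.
a · b ≡ 8·x (mod f(x))

First multiply in Q[x] without reducing: a · b = 8·x^2 + 8·x - 16. Now divide by f(x) = x^2 - 2, eliminating the leading term at each step:
  leading term 8·x^2: subtract (8)·f(x) = 8·x^2 - 16, leaving 8·x
The degree is now < 2, so this is the remainder. Hence a · b ≡ 8·x in Q[x]/(f).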